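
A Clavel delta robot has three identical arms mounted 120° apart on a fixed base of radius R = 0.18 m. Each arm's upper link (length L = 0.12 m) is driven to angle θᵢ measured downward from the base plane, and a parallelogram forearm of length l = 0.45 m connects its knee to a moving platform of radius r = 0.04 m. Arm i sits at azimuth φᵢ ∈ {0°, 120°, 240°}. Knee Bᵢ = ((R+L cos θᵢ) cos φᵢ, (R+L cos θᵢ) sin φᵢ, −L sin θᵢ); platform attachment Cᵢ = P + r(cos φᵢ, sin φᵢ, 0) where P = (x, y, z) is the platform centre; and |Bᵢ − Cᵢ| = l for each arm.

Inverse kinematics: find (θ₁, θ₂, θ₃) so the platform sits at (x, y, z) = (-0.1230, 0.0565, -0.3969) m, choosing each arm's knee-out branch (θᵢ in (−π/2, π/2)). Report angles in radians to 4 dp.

θ₁ = 0.9596, θ₂ = -0.1750, θ₃ = 0.3490

rotate P by −φ1: (-0.1230, 0.0565, -0.3969)
  A cos θ + B sin θ = C:  0.2630·cos θ + -0.3969·sin θ = -0.1741
  θ1 = atan2(B,A) + arccos(C/0.4761) = 0.9596
rotate P by −φ2: (0.1104, 0.0783, -0.3969)
  e−x'=0.0296;  (l²−L²−(e−x')²−y'²−z²)/2L = 0.0982
  √(A²+B²)=0.3980;  θ2 = -1.4964+1.3215 ≈ -0.1750
arm 3 (φ=240.0°): x'=0.0126, y'=-0.1348
  A=0.1274, B=-0.3969, C=(l²−L²−A²−y'²−z²)/(2L)=-0.0160
  θ3 = atan2(B,A) + arccos(C/0.4169) = 0.3490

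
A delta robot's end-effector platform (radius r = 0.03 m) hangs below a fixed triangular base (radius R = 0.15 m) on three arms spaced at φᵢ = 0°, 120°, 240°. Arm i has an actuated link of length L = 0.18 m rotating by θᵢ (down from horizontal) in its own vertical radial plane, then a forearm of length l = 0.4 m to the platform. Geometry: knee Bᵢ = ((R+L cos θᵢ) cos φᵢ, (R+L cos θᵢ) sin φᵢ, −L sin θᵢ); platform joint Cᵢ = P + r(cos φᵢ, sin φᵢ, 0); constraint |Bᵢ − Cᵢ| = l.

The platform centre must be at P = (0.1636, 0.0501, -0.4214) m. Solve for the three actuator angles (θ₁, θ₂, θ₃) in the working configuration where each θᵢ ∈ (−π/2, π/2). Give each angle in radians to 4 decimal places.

arm 1 (φ=0.0°): x'=0.1636, y'=0.0501
  A cos θ + B sin θ = C:  -0.0436·cos θ + -0.4214·sin θ = -0.1511
  θ1 = atan2(B,A) + arccos(C/0.4236) = 0.2615
rotate P by −φ2: (-0.0384, -0.1667, -0.4214)
  A cos θ + B sin θ = C:  0.1584·cos θ + -0.4214·sin θ = -0.2858
  γ=atan2(-0.4214,0.1584)=-1.2112;  ψ=arccos(-0.6347)=2.2585;  θ2=γ+ψ≈1.0472
φ3=240.0° → target in arm frame (-0.1252, 0.1166)
  e−x'=0.2452;  (l²−L²−(e−x')²−y'²−z²)/2L = -0.3436
  √(A²+B²)=0.4875;  θ3 = -1.0438+2.3529 ≈ 1.3091

θ₁ = 0.2615, θ₂ = 1.0472, θ₃ = 1.3091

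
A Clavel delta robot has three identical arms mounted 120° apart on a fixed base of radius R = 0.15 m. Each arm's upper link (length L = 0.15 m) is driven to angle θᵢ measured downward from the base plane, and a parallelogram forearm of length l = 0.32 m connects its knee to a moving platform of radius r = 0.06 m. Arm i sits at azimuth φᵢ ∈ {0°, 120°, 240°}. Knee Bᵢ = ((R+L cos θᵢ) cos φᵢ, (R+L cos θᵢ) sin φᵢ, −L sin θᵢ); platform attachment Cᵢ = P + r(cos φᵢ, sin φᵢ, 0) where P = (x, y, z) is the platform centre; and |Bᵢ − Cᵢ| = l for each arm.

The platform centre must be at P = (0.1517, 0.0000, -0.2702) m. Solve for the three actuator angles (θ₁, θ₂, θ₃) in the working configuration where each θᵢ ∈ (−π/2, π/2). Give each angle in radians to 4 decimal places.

θ₁ = -0.2616, θ₂ = 0.9601, θ₃ = 0.9601

arm 1 (φ=0.0°): x'=0.1517, y'=0.0000
  A cos θ + B sin θ = C:  -0.0617·cos θ + -0.2702·sin θ = 0.0103
  γ=atan2(-0.2702,-0.0617)=-1.7953;  ψ=arccos(0.0371)=1.5337;  θ1=γ+ψ≈-0.2616
arm 2 (φ=120.0°): x'=-0.0758, y'=-0.1314
  e−x'=0.1658;  (l²−L²−(e−x')²−y'²−z²)/2L = -0.1262
  γ=atan2(-0.2702,0.1658)=-1.0203;  ψ=arccos(-0.3982)=1.9804;  θ2=γ+ψ≈0.9601
arm 3 (φ=240.0°): x'=-0.0759, y'=0.1314
  A cos θ + B sin θ = C:  0.1659·cos θ + -0.2702·sin θ = -0.1262
  γ=atan2(-0.2702,0.1659)=-1.0203;  ψ=arccos(-0.3982)=1.9804;  θ3=γ+ψ≈0.9601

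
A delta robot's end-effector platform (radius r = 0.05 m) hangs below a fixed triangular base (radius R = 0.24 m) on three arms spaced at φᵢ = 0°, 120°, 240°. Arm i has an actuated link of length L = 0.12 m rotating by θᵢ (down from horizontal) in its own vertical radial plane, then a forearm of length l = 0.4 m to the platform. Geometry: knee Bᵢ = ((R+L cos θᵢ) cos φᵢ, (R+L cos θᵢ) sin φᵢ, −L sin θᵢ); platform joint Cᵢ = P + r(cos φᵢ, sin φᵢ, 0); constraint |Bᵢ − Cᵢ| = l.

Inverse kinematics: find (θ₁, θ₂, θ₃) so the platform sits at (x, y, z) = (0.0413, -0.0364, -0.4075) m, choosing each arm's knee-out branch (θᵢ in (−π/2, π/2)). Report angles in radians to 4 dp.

θ₁ = 0.7851, θ₂ = 1.3089, θ₃ = 0.9599

arm 1 (φ=0.0°): x'=0.0413, y'=-0.0364
  A cos θ + B sin θ = C:  0.1487·cos θ + -0.4075·sin θ = -0.1829
  γ=atan2(-0.4075,0.1487)=-1.2209;  ψ=arccos(-0.4216)=2.0060;  θ1=γ+ψ≈0.7851
φ2=120.0° → target in arm frame (-0.0522, -0.0176)
  A cos θ + B sin θ = C:  0.2422·cos θ + -0.4075·sin θ = -0.3309
  θ2 = atan2(B,A) + arccos(C/0.4740) = 1.3089
φ3=240.0° → target in arm frame (0.0109, 0.0540)
  A=0.1791, B=-0.4075, C=(l²−L²−A²−y'²−z²)/(2L)=-0.2311
  √(A²+B²)=0.4451;  θ3 = -1.1566+2.1166 ≈ 0.9599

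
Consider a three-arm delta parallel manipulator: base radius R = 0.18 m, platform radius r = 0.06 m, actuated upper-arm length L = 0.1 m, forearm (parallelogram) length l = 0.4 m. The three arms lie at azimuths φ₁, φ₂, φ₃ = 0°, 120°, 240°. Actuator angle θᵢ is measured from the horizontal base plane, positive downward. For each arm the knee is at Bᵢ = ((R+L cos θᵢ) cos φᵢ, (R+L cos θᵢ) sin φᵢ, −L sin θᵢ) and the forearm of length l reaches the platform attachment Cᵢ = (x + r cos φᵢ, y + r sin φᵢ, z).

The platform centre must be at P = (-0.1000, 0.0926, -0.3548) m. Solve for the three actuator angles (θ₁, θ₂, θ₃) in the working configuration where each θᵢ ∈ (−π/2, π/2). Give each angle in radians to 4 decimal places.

arm 1 (φ=0.0°): x'=-0.1000, y'=0.0926
  A=0.2200, B=-0.3548, C=(l²−L²−A²−y'²−z²)/(2L)=-0.1643
  θ1 = atan2(B,A) + arccos(C/0.4175) = 0.9595
arm 2 (φ=120.0°): x'=0.1302, y'=0.0403
  A=-0.0102, B=-0.3548, C=(l²−L²−A²−y'²−z²)/(2L)=0.1119
  √(A²+B²)=0.3549;  θ2 = -1.5995+1.2499 ≈ -0.3496
arm 3 (φ=240.0°): x'=-0.0302, y'=-0.1329
  A=0.1502, B=-0.3548, C=(l²−L²−A²−y'²−z²)/(2L)=-0.0805
  γ=atan2(-0.3548,0.1502)=-1.1703;  ψ=arccos(-0.2090)=1.7813;  θ3=γ+ψ≈0.6110

θ₁ = 0.9595, θ₂ = -0.3496, θ₃ = 0.6110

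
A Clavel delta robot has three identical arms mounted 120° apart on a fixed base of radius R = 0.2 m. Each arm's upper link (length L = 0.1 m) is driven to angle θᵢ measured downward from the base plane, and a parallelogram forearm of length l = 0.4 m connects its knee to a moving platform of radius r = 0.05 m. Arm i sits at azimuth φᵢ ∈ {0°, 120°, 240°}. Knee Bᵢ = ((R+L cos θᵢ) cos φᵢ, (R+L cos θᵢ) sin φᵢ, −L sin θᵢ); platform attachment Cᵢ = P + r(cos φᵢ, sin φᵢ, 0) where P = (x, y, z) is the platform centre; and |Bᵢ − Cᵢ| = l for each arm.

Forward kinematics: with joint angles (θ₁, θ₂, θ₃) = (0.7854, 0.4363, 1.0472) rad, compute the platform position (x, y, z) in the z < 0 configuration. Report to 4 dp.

arm 1 at φ=0.0°: ρ1 = 0.2207;  O1 = (0.2207, 0.0000, -0.0707)
arm 2 at φ=120.0°: ρ2 = 0.2406;  O2 = (-0.1203, 0.2084, -0.0423)
arm 3 at φ=240.0°: ρ3 = 0.2000;  O3 = (-0.1000, -0.1732, -0.0866)
subtract pairs → two planes through P
plane₁₂: -0.6821x+0.4168y+0.0569z = 0.0060
Cramer: x(z) = 0.0010+0.0128z;  y(z) = 0.0160-0.1155z
into |P−O₁|² = l²: 1.0135z² + 0.1321z + -0.1065 = 0;  Δ = 0.4491;  z = -0.3958 or 0.2655 → z<0 root = -0.3958
x = -0.0040, y = 0.0617

(-0.0040, 0.0617, -0.3958)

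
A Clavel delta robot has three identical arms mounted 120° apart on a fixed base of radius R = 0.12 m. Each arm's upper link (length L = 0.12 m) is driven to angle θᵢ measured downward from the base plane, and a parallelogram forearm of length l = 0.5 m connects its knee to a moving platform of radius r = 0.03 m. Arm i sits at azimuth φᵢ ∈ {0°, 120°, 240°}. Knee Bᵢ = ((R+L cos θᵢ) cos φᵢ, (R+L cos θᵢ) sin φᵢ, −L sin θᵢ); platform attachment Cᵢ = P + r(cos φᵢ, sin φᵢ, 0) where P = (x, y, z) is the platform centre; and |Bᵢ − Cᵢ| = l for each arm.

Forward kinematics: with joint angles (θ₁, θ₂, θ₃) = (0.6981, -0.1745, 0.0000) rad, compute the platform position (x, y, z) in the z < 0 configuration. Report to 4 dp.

arm 1 at φ=0.0°: e+L cos θ1 = 0.1819;  O1 = (0.1819, 0.0000, -0.0771)
O2 = (0.2082·cos120.0°, 0.2082·sin120.0°, 0.0208) = (-0.1041, 0.1803, 0.0208)
O3 = (0.2100·cos240.0°, 0.2100·sin240.0°, 0.0000) = (-0.1050, -0.1819, 0.0000)
eliminate P² terms by subtracting sphere 1 from 2 and 3
[-0.5720 0.3606 0.1959]·P = 0.0047;  [-0.5739 -0.3637 0.1543]·P = 0.0051
Cramer: x(z) = -0.0085+0.3058z;  y(z) = -0.0004-0.0583z
sphere 1 gives Az²+Bz+C=0 with A=1.0969, B=0.0378, C=-0.2078;  B²−4AC=0.9131;  roots -0.4528, 0.4183;  negative root z = -0.4528
x = -0.1470, y = 0.0260

(-0.1470, 0.0260, -0.4528)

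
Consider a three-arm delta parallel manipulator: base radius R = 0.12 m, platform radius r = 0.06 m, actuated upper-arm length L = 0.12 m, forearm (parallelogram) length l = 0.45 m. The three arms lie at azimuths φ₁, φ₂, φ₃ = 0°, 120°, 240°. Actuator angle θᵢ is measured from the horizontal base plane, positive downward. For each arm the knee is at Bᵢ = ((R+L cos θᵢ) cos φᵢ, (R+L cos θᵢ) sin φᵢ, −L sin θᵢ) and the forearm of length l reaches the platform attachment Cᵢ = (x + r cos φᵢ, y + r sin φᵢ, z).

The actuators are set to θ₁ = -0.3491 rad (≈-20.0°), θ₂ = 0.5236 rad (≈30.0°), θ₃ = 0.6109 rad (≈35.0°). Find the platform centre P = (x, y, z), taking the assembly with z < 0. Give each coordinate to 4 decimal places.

(0.1731, 0.0159, -0.4087)

φ1=0.0°: virtual centre (0.1728, 0.0000, 0.0410), radius l
φ2=120.0°: virtual centre (-0.0820, 0.1420, -0.0600), radius l
arm 3 at φ=240.0°: ρ3 = 0.1583;  O3 = (-0.0791, -0.1371, -0.0688)
|O₂|²−|O₁|² = -0.0011;  |O₃|²−|O₁|² = -0.0017
plane₁₂: -0.5094x+0.2839y+-0.2021z = -0.0011
Cramer: x(z) = 0.0028-0.4167z;  y(z) = 0.0012-0.0359z
quadratic in z: (1.1749)z²+(0.0595)z+(-0.1719)=0, √Δ=0.9008 → z ∈ {-0.4087, 0.3580}; z = -0.4087 (taking z<0)
x = 0.1731, y = 0.0159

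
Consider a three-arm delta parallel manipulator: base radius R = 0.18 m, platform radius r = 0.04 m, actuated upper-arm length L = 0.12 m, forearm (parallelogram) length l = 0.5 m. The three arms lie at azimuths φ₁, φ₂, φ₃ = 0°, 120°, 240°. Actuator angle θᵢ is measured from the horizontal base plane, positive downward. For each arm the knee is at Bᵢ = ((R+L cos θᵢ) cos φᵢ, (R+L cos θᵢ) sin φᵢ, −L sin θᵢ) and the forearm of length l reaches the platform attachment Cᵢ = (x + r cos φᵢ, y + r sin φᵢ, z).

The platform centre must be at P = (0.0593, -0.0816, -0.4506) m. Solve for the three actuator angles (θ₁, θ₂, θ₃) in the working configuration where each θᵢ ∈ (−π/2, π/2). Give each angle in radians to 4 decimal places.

arm 1 (φ=0.0°): x'=0.0593, y'=-0.0816
  e−x'=0.0807;  (l²−L²−(e−x')²−y'²−z²)/2L = 0.0808
  θ1 = atan2(B,A) + arccos(C/0.4578) = -0.0002
φ2=120.0° → target in arm frame (-0.1003, -0.0106)
  A cos θ + B sin θ = C:  0.2403·cos θ + -0.4506·sin θ = -0.1054
  θ2 = atan2(B,A) + arccos(C/0.5107) = 0.6979
arm 3 (φ=240.0°): x'=0.0410, y'=0.0922
  e−x'=0.0990;  (l²−L²−(e−x')²−y'²−z²)/2L = 0.0595
  γ=atan2(-0.4506,0.0990)=-1.3546;  ψ=arccos(0.1289)=1.4416;  θ3=γ+ψ≈0.0870

θ₁ = -0.0002, θ₂ = 0.6979, θ₃ = 0.0870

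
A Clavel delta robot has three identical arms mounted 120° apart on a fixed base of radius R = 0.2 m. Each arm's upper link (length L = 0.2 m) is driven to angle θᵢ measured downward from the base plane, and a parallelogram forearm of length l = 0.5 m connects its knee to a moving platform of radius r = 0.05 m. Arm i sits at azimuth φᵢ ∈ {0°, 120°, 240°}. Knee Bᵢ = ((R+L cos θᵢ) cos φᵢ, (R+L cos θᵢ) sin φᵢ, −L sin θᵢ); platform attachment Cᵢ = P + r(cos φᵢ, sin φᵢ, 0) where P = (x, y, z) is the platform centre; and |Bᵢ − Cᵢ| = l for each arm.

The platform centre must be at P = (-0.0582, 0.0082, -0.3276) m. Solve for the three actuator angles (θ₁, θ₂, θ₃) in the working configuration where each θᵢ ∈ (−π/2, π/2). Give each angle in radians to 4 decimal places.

θ₁ = 0.1745, θ₂ = -0.3490, θ₃ = -0.2614

φ1=0.0° → target in arm frame (-0.0582, 0.0082)
  A=0.2082, B=-0.3276, C=(l²−L²−A²−y'²−z²)/(2L)=0.1482
  γ=atan2(-0.3276,0.2082)=-1.0047;  ψ=arccos(0.3817)=1.1792;  θ1=γ+ψ≈0.1745
rotate P by −φ2: (0.0362, 0.0463, -0.3276)
  e−x'=0.1138;  (l²−L²−(e−x')²−y'²−z²)/2L = 0.2190
  θ2 = atan2(B,A) + arccos(C/0.3468) = -0.3490
φ3=240.0° → target in arm frame (0.0220, -0.0545)
  A cos θ + B sin θ = C:  0.1280·cos θ + -0.3276·sin θ = 0.2083
  θ3 = atan2(B,A) + arccos(C/0.3517) = -0.2614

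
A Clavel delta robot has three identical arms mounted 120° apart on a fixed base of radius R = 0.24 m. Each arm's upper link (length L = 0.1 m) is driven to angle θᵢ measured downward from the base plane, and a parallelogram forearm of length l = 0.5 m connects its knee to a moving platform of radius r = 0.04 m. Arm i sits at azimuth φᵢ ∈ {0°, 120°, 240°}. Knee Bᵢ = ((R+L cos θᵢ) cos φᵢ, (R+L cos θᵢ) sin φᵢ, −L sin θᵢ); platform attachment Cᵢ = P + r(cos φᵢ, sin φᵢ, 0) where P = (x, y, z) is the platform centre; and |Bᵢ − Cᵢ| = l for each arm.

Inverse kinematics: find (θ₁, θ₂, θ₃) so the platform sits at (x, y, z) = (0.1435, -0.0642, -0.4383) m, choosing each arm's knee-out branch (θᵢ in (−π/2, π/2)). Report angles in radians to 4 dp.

θ₁ = -0.3488, θ₂ = 1.3094, θ₃ = 0.6987

arm 1 (φ=0.0°): x'=0.1435, y'=-0.0642
  A cos θ + B sin θ = C:  0.0565·cos θ + -0.4383·sin θ = 0.2029
  √(A²+B²)=0.4419;  θ1 = -1.4426+1.0938 ≈ -0.3488
rotate P by −φ2: (-0.1273, -0.0922, -0.4383)
  A cos θ + B sin θ = C:  0.3273·cos θ + -0.4383·sin θ = -0.3388
  γ=atan2(-0.4383,0.3273)=-0.9293;  ψ=arccos(-0.6193)=2.2387;  θ2=γ+ψ≈1.3094
arm 3 (φ=240.0°): x'=-0.0162, y'=0.1564
  A=0.2162, B=-0.4383, C=(l²−L²−A²−y'²−z²)/(2L)=-0.1164
  γ=atan2(-0.4383,0.2162)=-1.1126;  ψ=arccos(-0.2382)=1.8113;  θ3=γ+ψ≈0.6987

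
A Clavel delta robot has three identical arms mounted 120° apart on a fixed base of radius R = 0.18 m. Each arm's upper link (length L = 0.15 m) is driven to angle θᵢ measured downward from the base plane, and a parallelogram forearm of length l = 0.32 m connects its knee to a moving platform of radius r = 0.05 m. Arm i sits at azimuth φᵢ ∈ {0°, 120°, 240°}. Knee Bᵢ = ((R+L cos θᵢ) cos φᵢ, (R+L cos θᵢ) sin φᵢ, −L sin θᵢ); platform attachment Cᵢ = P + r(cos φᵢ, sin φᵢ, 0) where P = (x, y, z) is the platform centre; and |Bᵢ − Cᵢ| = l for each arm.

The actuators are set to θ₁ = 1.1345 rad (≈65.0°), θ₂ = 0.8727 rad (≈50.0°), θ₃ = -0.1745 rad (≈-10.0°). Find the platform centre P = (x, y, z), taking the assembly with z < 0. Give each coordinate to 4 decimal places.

(-0.0900, -0.0917, -0.2530)

φ1=0.0°: virtual centre (0.1934, 0.0000, -0.1359), radius l
arm 2 at φ=120.0°: ρ2 = 0.2264;  centre 2 = (-0.1132, 0.1961, -0.1149)
φ3=240.0°: virtual centre (-0.1389, -0.2405, 0.0260), radius l
|centre ₂|²−|centre ₁|² = 0.0086;  |centre ₃|²−|centre ₁|² = 0.0219
linear system: -0.6132x+0.3922y = 0.0086−0.0421z; -0.6645x+-0.4810y = 0.0219−0.3240z
det = 0.5556;  x = -0.0229+0.2651z,  y = -0.0139+0.3073z
into |P−centre ₁|² = l²: 1.1647z² + 0.1486z + -0.0369 = 0;  Δ = 0.1942;  z = -0.2530 or 0.1254 → z<0 root = -0.2530
x = -0.0900, y = -0.0917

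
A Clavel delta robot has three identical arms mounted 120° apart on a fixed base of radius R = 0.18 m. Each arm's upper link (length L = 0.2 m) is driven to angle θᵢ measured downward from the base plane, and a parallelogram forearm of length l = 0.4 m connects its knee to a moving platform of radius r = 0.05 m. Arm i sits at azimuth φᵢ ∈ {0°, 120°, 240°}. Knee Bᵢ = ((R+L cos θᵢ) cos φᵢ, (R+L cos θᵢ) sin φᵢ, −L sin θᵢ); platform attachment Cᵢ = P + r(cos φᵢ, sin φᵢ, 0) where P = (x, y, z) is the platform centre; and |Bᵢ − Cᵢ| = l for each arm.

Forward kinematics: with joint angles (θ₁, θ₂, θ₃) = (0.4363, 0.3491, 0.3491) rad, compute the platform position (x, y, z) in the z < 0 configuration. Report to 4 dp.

centre 1 = (0.3113·cos0.0°, 0.3113·sin0.0°, -0.0845) = (0.3113, 0.0000, -0.0845)
arm 2 at φ=120.0°: ρ2 = 0.3179;  centre 2 = (-0.1590, 0.2753, -0.0684)
centre 3 = (0.3179·cos240.0°, 0.3179·sin240.0°, -0.0684) = (-0.1590, -0.2753, -0.0684)
subtract pairs → two planes through P
linear system: -0.9405x+0.5507y = 0.0017−0.0322z; -0.9405x+-0.5507y = 0.0017−0.0322z
det = 1.0358;  x = -0.0018+0.0343z,  y = 0.0000+0.0000z
quadratic in z: (1.0012)z²+(0.1476)z+(-0.0548)=0, √Δ=0.4912 → z ∈ {-0.3190, 0.1716}; z = -0.3190 (taking z<0)
x = -0.0128, y = 0.0000

(-0.0128, 0.0000, -0.3190)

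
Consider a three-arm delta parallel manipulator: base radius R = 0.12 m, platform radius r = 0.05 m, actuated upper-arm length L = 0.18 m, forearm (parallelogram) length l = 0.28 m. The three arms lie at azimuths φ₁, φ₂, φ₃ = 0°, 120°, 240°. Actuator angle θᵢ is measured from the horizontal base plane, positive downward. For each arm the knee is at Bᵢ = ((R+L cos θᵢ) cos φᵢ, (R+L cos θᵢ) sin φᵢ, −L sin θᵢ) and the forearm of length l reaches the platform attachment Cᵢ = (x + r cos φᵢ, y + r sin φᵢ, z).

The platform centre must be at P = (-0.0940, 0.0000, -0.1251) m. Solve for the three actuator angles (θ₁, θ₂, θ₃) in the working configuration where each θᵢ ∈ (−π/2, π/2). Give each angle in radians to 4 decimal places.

θ₁ = 0.8726, θ₂ = -0.3493, θ₃ = -0.3493

φ1=0.0° → target in arm frame (-0.0940, 0.0000)
  A=0.1640, B=-0.1251, C=(l²−L²−A²−y'²−z²)/(2L)=0.0096
  √(A²+B²)=0.2063;  θ1 = -0.6516+1.5243 ≈ 0.8726
rotate P by −φ2: (0.0470, 0.0814, -0.1251)
  A=0.0230, B=-0.1251, C=(l²−L²−A²−y'²−z²)/(2L)=0.0644
  √(A²+B²)=0.1272;  θ2 = -1.3890+1.0397 ≈ -0.3493
arm 3 (φ=240.0°): x'=0.0470, y'=-0.0814
  e−x'=0.0230;  (l²−L²−(e−x')²−y'²−z²)/2L = 0.0644
  √(A²+B²)=0.1272;  θ3 = -1.3890+1.0397 ≈ -0.3493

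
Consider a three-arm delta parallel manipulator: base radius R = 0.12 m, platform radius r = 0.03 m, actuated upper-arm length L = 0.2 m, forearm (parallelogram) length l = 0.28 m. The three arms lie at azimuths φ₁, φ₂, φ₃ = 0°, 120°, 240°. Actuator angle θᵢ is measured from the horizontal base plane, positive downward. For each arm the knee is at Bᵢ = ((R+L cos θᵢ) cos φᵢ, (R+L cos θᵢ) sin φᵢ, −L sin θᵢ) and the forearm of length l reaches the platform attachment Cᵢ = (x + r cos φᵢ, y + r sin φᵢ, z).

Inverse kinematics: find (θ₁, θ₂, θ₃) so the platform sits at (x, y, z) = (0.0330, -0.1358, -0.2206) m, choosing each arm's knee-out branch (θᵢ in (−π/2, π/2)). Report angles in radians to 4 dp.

rotate P by −φ1: (0.0330, -0.1358, -0.2206)
  A=0.0570, B=-0.2206, C=(l²−L²−A²−y'²−z²)/(2L)=-0.0799
  θ1 = atan2(B,A) + arccos(C/0.2278) = 0.6111
arm 2 (φ=120.0°): x'=-0.1341, y'=0.0393
  A cos θ + B sin θ = C:  0.2241·cos θ + -0.2206·sin θ = -0.1551
  θ2 = atan2(B,A) + arccos(C/0.3145) = 1.3090
arm 3 (φ=240.0°): x'=0.1011, y'=0.0965
  A=-0.0111, B=-0.2206, C=(l²−L²−A²−y'²−z²)/(2L)=-0.0492
  γ=atan2(-0.2206,-0.0111)=-1.6211;  ψ=arccos(-0.2229)=1.7956;  θ3=γ+ψ≈0.1745

θ₁ = 0.6111, θ₂ = 1.3090, θ₃ = 0.1745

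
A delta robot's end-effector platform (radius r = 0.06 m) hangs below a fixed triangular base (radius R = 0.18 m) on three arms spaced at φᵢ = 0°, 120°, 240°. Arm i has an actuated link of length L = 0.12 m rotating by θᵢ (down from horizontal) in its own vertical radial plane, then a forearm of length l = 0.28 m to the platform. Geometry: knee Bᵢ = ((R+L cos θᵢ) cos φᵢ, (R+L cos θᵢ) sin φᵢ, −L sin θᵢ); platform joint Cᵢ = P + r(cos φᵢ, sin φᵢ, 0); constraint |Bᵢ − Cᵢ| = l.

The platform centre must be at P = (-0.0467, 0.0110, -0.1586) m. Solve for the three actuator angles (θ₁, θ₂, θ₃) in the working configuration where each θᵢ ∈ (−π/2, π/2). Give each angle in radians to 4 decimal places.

θ₁ = 0.6109, θ₂ = -0.2613, θ₃ = 0.0005

φ1=0.0° → target in arm frame (-0.0467, 0.0110)
  A cos θ + B sin θ = C:  0.1667·cos θ + -0.1586·sin θ = 0.0456
  √(A²+B²)=0.2301;  θ1 = -0.7605+1.3714 ≈ 0.6109
rotate P by −φ2: (0.0329, 0.0349, -0.1586)
  e−x'=0.0871;  (l²−L²−(e−x')²−y'²−z²)/2L = 0.1251
  γ=atan2(-0.1586,0.0871)=-1.0685;  ψ=arccos(0.6916)=0.8071;  θ2=γ+ψ≈-0.2613
φ3=240.0° → target in arm frame (0.0138, -0.0459)
  A cos θ + B sin θ = C:  0.1062·cos θ + -0.1586·sin θ = 0.1061
  θ3 = atan2(B,A) + arccos(C/0.1909) = 0.0005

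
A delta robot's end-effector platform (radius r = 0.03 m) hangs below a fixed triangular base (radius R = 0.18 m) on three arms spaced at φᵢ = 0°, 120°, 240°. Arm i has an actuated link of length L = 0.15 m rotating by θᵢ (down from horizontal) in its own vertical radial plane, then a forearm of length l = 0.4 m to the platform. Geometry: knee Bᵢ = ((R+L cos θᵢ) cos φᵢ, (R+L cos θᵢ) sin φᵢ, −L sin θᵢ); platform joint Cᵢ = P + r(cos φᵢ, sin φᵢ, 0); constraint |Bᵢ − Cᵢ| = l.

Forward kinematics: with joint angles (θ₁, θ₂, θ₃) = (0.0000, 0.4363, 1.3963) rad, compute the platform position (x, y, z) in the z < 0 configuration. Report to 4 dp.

(0.1250, 0.1291, -0.3357)

φ1=0.0°: virtual centre (0.3000, 0.0000, 0.0000), radius l
φ2=120.0°: virtual centre (-0.1430, 0.2476, -0.0634), radius l
centre 3 = (0.1760·cos240.0°, 0.1760·sin240.0°, -0.1477) = (-0.0880, -0.1525, -0.1477)
subtract pairs → two planes through P
linear system: -0.8859x+0.4953y = -0.0042−-0.1268z; -0.7760x+-0.3049y = -0.0372−-0.2954z
det = 0.6545;  x = 0.0301+-0.2826z,  y = 0.0453+-0.2496z
into |P−centre ₁|² = l²: 1.1422z² + 0.1299z + -0.0851 = 0;  Δ = 0.4057;  z = -0.3357 or 0.2219 → z<0 root = -0.3357
x = 0.1250, y = 0.1291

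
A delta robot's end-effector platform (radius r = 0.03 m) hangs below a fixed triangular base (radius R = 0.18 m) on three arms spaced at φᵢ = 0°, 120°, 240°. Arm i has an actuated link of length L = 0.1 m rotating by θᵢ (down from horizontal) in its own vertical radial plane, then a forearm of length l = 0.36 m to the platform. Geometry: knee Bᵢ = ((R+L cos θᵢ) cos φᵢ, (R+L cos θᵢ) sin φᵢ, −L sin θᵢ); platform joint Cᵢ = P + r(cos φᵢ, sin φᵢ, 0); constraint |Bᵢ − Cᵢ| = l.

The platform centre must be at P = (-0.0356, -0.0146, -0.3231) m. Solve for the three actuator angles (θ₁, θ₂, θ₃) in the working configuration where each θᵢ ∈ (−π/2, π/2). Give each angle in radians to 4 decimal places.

θ₁ = 0.7855, θ₂ = 0.5237, θ₃ = 0.3492

rotate P by −φ1: (-0.0356, -0.0146, -0.3231)
  A cos θ + B sin θ = C:  0.1856·cos θ + -0.3231·sin θ = -0.0973
  γ=atan2(-0.3231,0.1856)=-1.0494;  ψ=arccos(-0.2610)=1.8349;  θ1=γ+ψ≈0.7855
rotate P by −φ2: (0.0052, 0.0381, -0.3231)
  e−x'=0.1448;  (l²−L²−(e−x')²−y'²−z²)/2L = -0.0361
  θ2 = atan2(B,A) + arccos(C/0.3541) = 0.5237
arm 3 (φ=240.0°): x'=0.0304, y'=-0.0235
  e−x'=0.1196;  (l²−L²−(e−x')²−y'²−z²)/2L = 0.0018
  θ3 = atan2(B,A) + arccos(C/0.3445) = 0.3492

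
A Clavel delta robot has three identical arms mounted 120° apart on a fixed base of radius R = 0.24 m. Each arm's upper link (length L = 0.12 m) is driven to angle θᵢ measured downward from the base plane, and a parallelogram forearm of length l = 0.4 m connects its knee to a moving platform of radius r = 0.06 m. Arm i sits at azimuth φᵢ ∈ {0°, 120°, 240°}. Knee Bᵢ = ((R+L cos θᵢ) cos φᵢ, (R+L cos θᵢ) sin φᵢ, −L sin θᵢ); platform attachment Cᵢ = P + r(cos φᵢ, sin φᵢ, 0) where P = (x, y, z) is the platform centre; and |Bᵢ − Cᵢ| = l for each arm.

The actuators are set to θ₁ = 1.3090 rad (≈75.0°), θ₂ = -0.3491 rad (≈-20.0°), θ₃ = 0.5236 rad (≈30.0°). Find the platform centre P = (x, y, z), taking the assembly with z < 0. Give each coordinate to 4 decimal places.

arm 1 at φ=0.0°: (R−r)+L cos θ1 = 0.2111;  O1 = (0.2111, 0.0000, -0.1159)
φ2=120.0°: virtual centre (-0.1464, 0.2535, 0.0410), radius l
arm 3 at φ=240.0°: (R−r)+L cos θ3 = 0.2839;  O3 = (-0.1420, -0.2459, -0.0600)
eliminate P² terms by subtracting sphere 1 from 2 and 3
linear system: -0.7149x+0.5071y = 0.0294−0.3139z; -0.7060x+-0.4918y = 0.0262−0.1118z
det = 0.7096;  x = -0.0391+0.2975z,  y = 0.0028+-0.1997z
quadratic in z: (1.1284)z²+(0.0818)z+(-0.0840)=0, √Δ=0.6210 → z ∈ {-0.3114, 0.2389}; z = -0.3114 (taking z<0)
x = -0.1318, y = 0.0650

(-0.1318, 0.0650, -0.3114)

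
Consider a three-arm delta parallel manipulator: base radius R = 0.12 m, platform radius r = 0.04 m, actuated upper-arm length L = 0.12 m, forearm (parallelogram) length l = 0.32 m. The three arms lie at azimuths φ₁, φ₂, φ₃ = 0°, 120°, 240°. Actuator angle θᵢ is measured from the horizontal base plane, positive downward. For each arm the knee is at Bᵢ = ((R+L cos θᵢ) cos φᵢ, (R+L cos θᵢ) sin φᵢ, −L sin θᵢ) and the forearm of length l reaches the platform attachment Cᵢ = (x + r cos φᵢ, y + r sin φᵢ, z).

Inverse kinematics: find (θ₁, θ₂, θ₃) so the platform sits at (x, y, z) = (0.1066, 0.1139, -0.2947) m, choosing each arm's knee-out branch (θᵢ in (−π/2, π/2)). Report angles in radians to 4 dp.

φ1=0.0° → target in arm frame (0.1066, 0.1139)
  A cos θ + B sin θ = C:  -0.0266·cos θ + -0.2947·sin θ = -0.0522
  √(A²+B²)=0.2959;  θ1 = -1.6608+1.7481 ≈ 0.0873
φ2=120.0° → target in arm frame (0.0453, -0.1493)
  A=0.0347, B=-0.2947, C=(l²−L²−A²−y'²−z²)/(2L)=-0.0930
  θ2 = atan2(B,A) + arccos(C/0.2967) = 0.4360
rotate P by −φ3: (-0.1519, 0.0354, -0.2947)
  e−x'=0.2319;  (l²−L²−(e−x')²−y'²−z²)/2L = -0.2246
  √(A²+B²)=0.3750;  θ3 = -0.9040+2.2128 ≈ 1.3088

θ₁ = 0.0873, θ₂ = 0.4360, θ₃ = 1.3088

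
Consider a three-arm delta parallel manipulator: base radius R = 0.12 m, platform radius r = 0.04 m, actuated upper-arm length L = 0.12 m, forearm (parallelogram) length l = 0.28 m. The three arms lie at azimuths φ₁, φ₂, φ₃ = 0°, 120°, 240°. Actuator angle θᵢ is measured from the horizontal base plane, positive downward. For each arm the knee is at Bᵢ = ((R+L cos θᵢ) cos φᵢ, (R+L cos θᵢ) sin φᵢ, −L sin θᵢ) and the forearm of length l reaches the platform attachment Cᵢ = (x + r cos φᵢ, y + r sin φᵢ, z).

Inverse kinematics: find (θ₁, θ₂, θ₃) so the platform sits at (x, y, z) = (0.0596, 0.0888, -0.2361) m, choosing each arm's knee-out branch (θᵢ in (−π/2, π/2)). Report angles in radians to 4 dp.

θ₁ = 0.0870, θ₂ = 0.1742, θ₃ = 1.0470

rotate P by −φ1: (0.0596, 0.0888, -0.2361)
  e−x'=0.0204;  (l²−L²−(e−x')²−y'²−z²)/2L = -0.0002
  √(A²+B²)=0.2370;  θ1 = -1.4846+1.5716 ≈ 0.0870
arm 2 (φ=120.0°): x'=0.0471, y'=-0.0960
  A=0.0329, B=-0.2361, C=(l²−L²−A²−y'²−z²)/(2L)=-0.0085
  γ=atan2(-0.2361,0.0329)=-1.4324;  ψ=arccos(-0.0357)=1.6065;  θ2=γ+ψ≈0.1742
arm 3 (φ=240.0°): x'=-0.1067, y'=0.0072
  e−x'=0.1867;  (l²−L²−(e−x')²−y'²−z²)/2L = -0.1111
  √(A²+B²)=0.3010;  θ3 = -0.9017+1.9487 ≈ 1.0470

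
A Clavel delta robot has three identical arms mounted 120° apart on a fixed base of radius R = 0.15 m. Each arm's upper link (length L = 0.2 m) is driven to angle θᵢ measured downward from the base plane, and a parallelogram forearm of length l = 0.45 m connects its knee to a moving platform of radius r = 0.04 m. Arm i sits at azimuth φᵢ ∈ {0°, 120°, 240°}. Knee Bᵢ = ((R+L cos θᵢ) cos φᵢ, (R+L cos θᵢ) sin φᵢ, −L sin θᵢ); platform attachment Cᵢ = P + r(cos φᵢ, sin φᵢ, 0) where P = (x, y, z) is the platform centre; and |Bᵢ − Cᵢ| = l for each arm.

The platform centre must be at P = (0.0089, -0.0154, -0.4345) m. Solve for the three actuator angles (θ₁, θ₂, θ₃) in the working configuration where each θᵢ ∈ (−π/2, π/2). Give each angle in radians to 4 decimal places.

θ₁ = 0.4360, θ₂ = 0.5235, θ₃ = 0.4361

arm 1 (φ=0.0°): x'=0.0089, y'=-0.0154
  A=0.1011, B=-0.4345, C=(l²−L²−A²−y'²−z²)/(2L)=-0.0919
  γ=atan2(-0.4345,0.1011)=-1.3422;  ψ=arccos(-0.2059)=1.7782;  θ1=γ+ψ≈0.4360
arm 2 (φ=120.0°): x'=-0.0178, y'=0.0000
  e−x'=0.1278;  (l²−L²−(e−x')²−y'²−z²)/2L = -0.1065
  √(A²+B²)=0.4529;  θ2 = -1.2848+1.8083 ≈ 0.5235
rotate P by −φ3: (0.0089, 0.0154, -0.4345)
  A=0.1011, B=-0.4345, C=(l²−L²−A²−y'²−z²)/(2L)=-0.0919
  θ3 = atan2(B,A) + arccos(C/0.4461) = 0.4361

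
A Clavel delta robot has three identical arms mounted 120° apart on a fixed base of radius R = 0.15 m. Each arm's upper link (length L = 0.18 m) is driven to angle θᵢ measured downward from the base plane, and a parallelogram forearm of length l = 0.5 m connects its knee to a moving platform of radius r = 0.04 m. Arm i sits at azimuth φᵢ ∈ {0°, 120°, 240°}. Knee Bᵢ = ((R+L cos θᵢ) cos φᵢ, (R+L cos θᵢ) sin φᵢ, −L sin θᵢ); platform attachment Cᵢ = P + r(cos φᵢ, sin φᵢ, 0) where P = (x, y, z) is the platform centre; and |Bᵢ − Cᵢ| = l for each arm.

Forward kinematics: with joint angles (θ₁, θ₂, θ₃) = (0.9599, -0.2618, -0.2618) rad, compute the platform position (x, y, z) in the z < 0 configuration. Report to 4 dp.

φ1=0.0°: virtual centre (0.2132, 0.0000, -0.1474), radius l
φ2=120.0°: virtual centre (-0.1419, 0.2458, 0.0466), radius l
arm 3 at φ=240.0°: e+L cos θ3 = 0.2839;  centre 3 = (-0.1419, -0.2458, 0.0466)
eliminate P² terms by subtracting sphere 1 from 2 and 3
linear system: -0.7104x+0.4917y = 0.0155−0.3881z; -0.7104x+-0.4917y = 0.0155−0.3881z
det = 0.6985;  x = -0.0219+0.5463z,  y = 0.0000+0.0000z
sphere 1 gives Az²+Bz+C=0 with A=1.2984, B=0.0380, C=-0.1730;  B²−4AC=0.8999;  roots -0.3799, 0.3507;  negative root z = -0.3799
x = -0.2294, y = 0.0000

(-0.2294, 0.0000, -0.3799)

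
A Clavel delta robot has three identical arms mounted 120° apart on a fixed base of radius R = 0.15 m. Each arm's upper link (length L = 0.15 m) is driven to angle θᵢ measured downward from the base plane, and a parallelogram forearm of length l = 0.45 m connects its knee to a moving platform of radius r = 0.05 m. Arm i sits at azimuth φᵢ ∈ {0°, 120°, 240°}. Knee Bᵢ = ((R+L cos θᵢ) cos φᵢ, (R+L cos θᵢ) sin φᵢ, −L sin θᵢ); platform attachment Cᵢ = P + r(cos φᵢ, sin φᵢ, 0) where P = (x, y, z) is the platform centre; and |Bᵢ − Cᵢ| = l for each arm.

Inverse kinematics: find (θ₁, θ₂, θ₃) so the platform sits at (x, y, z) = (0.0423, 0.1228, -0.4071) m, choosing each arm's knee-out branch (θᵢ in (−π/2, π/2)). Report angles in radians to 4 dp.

arm 1 (φ=0.0°): x'=0.0423, y'=0.1228
  e−x'=0.0577;  (l²−L²−(e−x')²−y'²−z²)/2L = -0.0138
  θ1 = atan2(B,A) + arccos(C/0.4112) = 0.1744
arm 2 (φ=120.0°): x'=0.0852, y'=-0.0980
  e−x'=0.0148;  (l²−L²−(e−x')²−y'²−z²)/2L = 0.0148
  θ2 = atan2(B,A) + arccos(C/0.4074) = 0.0000
rotate P by −φ3: (-0.1275, -0.0248, -0.4071)
  A=0.2275, B=-0.4071, C=(l²−L²−A²−y'²−z²)/(2L)=-0.1270
  √(A²+B²)=0.4664;  θ3 = -1.0612+1.8466 ≈ 0.7854

θ₁ = 0.1744, θ₂ = 0.0000, θ₃ = 0.7854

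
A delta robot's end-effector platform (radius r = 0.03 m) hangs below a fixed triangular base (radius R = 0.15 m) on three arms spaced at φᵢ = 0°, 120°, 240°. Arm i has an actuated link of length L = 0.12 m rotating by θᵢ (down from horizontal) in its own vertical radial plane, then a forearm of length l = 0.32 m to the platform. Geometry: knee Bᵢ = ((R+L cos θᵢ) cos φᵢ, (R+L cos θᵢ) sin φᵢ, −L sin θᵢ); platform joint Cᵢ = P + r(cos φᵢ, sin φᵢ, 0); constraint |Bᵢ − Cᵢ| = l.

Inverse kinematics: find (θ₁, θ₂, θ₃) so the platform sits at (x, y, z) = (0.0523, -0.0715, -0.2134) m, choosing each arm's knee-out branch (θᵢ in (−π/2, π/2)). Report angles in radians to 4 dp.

θ₁ = -0.3486, θ₂ = 0.7857, θ₃ = -0.1745

rotate P by −φ1: (0.0523, -0.0715, -0.2134)
  e−x'=0.0677;  (l²−L²−(e−x')²−y'²−z²)/2L = 0.1365
  θ1 = atan2(B,A) + arccos(C/0.2239) = -0.3486
arm 2 (φ=120.0°): x'=-0.0881, y'=-0.0095
  A cos θ + B sin θ = C:  0.2081·cos θ + -0.2134·sin θ = -0.0039
  θ2 = atan2(B,A) + arccos(C/0.2980) = 0.7857
rotate P by −φ3: (0.0358, 0.0810, -0.2134)
  e−x'=0.0842;  (l²−L²−(e−x')²−y'²−z²)/2L = 0.1200
  √(A²+B²)=0.2294;  θ3 = -1.1949+1.0204 ≈ -0.1745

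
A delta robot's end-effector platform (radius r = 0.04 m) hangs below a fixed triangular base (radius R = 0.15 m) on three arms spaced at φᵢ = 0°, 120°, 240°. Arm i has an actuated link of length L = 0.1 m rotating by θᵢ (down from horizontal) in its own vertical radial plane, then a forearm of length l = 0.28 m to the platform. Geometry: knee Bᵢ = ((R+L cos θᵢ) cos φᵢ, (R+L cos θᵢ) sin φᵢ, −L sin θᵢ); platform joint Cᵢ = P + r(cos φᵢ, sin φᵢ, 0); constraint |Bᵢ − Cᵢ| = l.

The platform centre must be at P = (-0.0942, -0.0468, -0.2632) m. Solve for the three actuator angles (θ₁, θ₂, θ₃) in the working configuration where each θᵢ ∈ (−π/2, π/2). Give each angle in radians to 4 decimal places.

arm 1 (φ=0.0°): x'=-0.0942, y'=-0.0468
  e−x'=0.2042;  (l²−L²−(e−x')²−y'²−z²)/2L = -0.2238
  √(A²+B²)=0.3331;  θ1 = -0.9110+2.3075 ≈ 1.3965
φ2=120.0° → target in arm frame (0.0066, 0.1050)
  e−x'=0.1034;  (l²−L²−(e−x')²−y'²−z²)/2L = -0.1130
  √(A²+B²)=0.2828;  θ2 = -1.1964+1.9817 ≈ 0.7854
arm 3 (φ=240.0°): x'=0.0876, y'=-0.0582
  e−x'=0.0224;  (l²−L²−(e−x')²−y'²−z²)/2L = -0.0238
  θ3 = atan2(B,A) + arccos(C/0.2641) = 0.1750

θ₁ = 1.3965, θ₂ = 0.7854, θ₃ = 0.1750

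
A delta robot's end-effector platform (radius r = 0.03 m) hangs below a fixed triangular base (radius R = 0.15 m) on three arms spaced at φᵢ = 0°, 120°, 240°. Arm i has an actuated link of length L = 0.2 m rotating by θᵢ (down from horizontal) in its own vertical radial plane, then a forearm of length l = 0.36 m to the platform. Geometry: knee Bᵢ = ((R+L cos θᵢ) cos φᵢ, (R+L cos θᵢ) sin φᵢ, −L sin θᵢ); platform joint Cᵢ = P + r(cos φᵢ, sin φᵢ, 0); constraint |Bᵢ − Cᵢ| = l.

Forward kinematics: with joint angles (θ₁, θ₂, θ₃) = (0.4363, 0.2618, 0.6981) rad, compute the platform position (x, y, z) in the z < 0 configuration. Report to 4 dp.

(0.0078, 0.0530, -0.2862)

φ1=0.0°: virtual centre (0.3013, 0.0000, -0.0845), radius l
O2 = (0.3132·cos120.0°, 0.3132·sin120.0°, -0.0518) = (-0.1566, 0.2712, -0.0518)
O3 = (0.2732·cos240.0°, 0.2732·sin240.0°, -0.1286) = (-0.1366, -0.2366, -0.1286)
|O₂|²−|O₁|² = 0.0029;  |O₃|²−|O₁|² = -0.0067
linear system: -0.9157x+0.5425y = 0.0029−0.0655z; -0.8757x+-0.4732y = -0.0067−-0.0881z
Cramer: x(z) = 0.0025-0.0185z;  y(z) = 0.0095-0.1519z
sphere 1 gives Az²+Bz+C=0 with A=1.0234, B=0.1772, C=-0.0331;  B²−4AC=0.1670;  roots -0.2862, 0.1131;  negative root z = -0.2862
x = 0.0078, y = 0.0530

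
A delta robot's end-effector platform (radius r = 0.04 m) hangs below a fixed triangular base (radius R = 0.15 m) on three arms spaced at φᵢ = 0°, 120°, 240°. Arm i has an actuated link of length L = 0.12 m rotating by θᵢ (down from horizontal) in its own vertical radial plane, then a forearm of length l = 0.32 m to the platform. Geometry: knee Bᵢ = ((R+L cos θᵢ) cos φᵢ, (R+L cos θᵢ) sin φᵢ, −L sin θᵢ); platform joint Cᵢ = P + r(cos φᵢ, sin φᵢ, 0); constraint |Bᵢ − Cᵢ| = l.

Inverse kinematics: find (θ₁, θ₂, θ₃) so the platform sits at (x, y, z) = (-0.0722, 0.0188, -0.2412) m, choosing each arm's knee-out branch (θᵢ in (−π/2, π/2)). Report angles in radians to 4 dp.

arm 1 (φ=0.0°): x'=-0.0722, y'=0.0188
  A cos θ + B sin θ = C:  0.1822·cos θ + -0.2412·sin θ = -0.0155
  √(A²+B²)=0.3023;  θ1 = -0.9239+1.6222 ≈ 0.6983
φ2=120.0° → target in arm frame (0.0524, 0.0531)
  e−x'=0.0576;  (l²−L²−(e−x')²−y'²−z²)/2L = 0.0987
  √(A²+B²)=0.2480;  θ2 = -1.3363+1.1616 ≈ -0.1747
φ3=240.0° → target in arm frame (0.0198, -0.0719)
  e−x'=0.0902;  (l²−L²−(e−x')²−y'²−z²)/2L = 0.0688
  θ3 = atan2(B,A) + arccos(C/0.2575) = 0.0873

θ₁ = 0.6983, θ₂ = -0.1747, θ₃ = 0.0873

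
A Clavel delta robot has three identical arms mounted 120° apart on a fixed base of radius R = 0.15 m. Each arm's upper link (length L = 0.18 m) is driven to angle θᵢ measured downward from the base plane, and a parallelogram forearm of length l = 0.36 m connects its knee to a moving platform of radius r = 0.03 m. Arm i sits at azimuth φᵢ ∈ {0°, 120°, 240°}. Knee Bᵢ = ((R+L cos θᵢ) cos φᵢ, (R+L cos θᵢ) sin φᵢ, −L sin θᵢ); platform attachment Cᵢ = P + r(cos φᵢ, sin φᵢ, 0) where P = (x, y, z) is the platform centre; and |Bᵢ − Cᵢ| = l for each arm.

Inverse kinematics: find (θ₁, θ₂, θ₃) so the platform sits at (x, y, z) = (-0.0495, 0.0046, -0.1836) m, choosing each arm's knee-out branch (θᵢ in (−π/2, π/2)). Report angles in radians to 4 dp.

θ₁ = 0.3490, θ₂ = -0.3498, θ₃ = -0.2616

rotate P by −φ1: (-0.0495, 0.0046, -0.1836)
  e−x'=0.1695;  (l²−L²−(e−x')²−y'²−z²)/2L = 0.0965
  √(A²+B²)=0.2499;  θ1 = -0.8253+1.1743 ≈ 0.3490
φ2=120.0° → target in arm frame (0.0287, 0.0406)
  A=0.0913, B=-0.1836, C=(l²−L²−A²−y'²−z²)/(2L)=0.1487
  √(A²+B²)=0.2050;  θ2 = -1.1095+0.7597 ≈ -0.3498
rotate P by −φ3: (0.0208, -0.0452, -0.1836)
  A=0.0992, B=-0.1836, C=(l²−L²−A²−y'²−z²)/(2L)=0.1433
  γ=atan2(-0.1836,0.0992)=-1.0753;  ψ=arccos(0.6868)=0.8137;  θ3=γ+ψ≈-0.2616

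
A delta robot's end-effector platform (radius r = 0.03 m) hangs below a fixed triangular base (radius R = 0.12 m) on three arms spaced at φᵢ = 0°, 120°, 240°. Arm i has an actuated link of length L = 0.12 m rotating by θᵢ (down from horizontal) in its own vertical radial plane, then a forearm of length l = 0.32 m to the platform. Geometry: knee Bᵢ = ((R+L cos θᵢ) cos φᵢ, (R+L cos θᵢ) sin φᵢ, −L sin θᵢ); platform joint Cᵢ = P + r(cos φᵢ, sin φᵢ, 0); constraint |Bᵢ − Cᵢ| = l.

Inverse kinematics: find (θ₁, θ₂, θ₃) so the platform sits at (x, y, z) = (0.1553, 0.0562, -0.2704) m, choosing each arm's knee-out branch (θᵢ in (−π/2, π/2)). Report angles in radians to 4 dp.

θ₁ = -0.3490, θ₂ = 0.7856, θ₃ = 1.2218

arm 1 (φ=0.0°): x'=0.1553, y'=0.0562
  A cos θ + B sin θ = C:  -0.0653·cos θ + -0.2704·sin θ = 0.0311
  θ1 = atan2(B,A) + arccos(C/0.2782) = -0.3490
φ2=120.0° → target in arm frame (-0.0290, -0.1626)
  A cos θ + B sin θ = C:  0.1190·cos θ + -0.2704·sin θ = -0.1071
  √(A²+B²)=0.2954;  θ2 = -1.1563+1.9419 ≈ 0.7856
φ3=240.0° → target in arm frame (-0.1263, 0.1064)
  A=0.2163, B=-0.2704, C=(l²−L²−A²−y'²−z²)/(2L)=-0.1801
  √(A²+B²)=0.3463;  θ3 = -0.8961+2.1179 ≈ 1.2218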